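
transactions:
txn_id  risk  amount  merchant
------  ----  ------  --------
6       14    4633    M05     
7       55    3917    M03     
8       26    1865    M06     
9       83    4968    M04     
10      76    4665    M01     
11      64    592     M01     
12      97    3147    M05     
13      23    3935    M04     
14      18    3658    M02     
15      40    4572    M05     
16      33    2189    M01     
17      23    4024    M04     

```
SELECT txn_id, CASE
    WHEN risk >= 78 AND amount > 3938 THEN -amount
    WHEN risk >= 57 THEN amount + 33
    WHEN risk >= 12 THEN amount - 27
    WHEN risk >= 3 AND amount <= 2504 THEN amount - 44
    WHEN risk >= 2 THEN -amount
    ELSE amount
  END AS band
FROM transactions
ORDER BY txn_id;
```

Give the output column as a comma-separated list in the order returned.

4606, 3890, 1838, -4968, 4698, 625, 3180, 3908, 3631, 4545, 2162, 3997

txn_id=6: risk >= 12 → 4606
txn_id=7: risk >= 12 → 3890
txn_id=8: risk >= 12 → 1838
txn_id=9: risk >= 78 AND amount > 3938 → -4968
txn_id=10: risk >= 57 → 4698
txn_id=11: risk >= 57 → 625
txn_id=12: risk >= 57 → 3180
txn_id=13: risk >= 12 → 3908
txn_id=14: risk >= 12 → 3631
txn_id=15: risk >= 12 → 4545
txn_id=16: risk >= 12 → 2162
txn_id=17: risk >= 12 → 3997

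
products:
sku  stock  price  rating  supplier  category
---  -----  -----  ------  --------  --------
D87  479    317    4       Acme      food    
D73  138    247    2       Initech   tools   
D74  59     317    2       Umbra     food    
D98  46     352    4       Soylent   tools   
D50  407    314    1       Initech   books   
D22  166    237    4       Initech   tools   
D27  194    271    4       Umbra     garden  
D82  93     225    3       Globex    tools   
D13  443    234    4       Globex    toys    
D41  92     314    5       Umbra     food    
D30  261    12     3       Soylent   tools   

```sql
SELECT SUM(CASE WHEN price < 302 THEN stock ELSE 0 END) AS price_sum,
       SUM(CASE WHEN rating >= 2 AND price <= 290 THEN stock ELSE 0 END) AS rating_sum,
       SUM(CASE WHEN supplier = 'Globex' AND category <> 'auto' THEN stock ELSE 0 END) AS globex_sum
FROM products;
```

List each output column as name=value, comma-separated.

price_sum=1295, rating_sum=1295, globex_sum=536

[price_sum: price < 302]
sku=D87: ✗
sku=D73: ✓ → 138
sku=D74: ✗
sku=D98: ✗
sku=D50: ✗
sku=D22: ✓ → 166
sku=D27: ✓ → 194
sku=D82: ✓ → 93
sku=D13: ✓ → 443
sku=D41: ✗
sku=D30: ✓ → 261
price_sum = 138 + 166 + 194 + 93 + 443 + 261 = 1295
—
[rating_sum: rating >= 2 AND price <= 290]
sku=D87: ✗
sku=D73: ✓ → 138
sku=D74: ✗
sku=D98: ✗
sku=D50: ✗
sku=D22: ✓ → 166
sku=D27: ✓ → 194
sku=D82: ✓ → 93
sku=D13: ✓ → 443
sku=D41: ✗
sku=D30: ✓ → 261
rating_sum = 138 + 166 + 194 + 93 + 443 + 261 = 1295
—
[globex_sum: supplier = 'Globex' AND category <> 'auto']
sku=D87: ✗
sku=D73: ✗
sku=D74: ✗
sku=D98: ✗
sku=D50: ✗
sku=D22: ✗
sku=D27: ✗
sku=D82: ✓ → 93
sku=D13: ✓ → 443
sku=D41: ✗
sku=D30: ✗
globex_sum = 93 + 443 = 536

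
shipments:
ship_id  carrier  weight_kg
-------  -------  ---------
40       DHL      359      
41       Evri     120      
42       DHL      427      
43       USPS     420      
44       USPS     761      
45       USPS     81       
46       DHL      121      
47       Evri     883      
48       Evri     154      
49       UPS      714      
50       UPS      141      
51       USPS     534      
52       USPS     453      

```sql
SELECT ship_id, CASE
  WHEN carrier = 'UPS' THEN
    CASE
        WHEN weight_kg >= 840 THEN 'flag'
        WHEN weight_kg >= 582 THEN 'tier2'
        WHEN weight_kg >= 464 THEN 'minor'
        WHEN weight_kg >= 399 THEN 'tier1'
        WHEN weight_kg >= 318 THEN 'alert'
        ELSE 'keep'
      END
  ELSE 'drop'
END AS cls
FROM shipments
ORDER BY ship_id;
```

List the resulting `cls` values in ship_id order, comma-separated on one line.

ship_id=40: carrier='DHL' → outer ELSE → drop
ship_id=41: carrier='Evri' → outer ELSE → drop
ship_id=42: carrier='DHL' → outer ELSE → drop
ship_id=43: carrier='USPS' → outer ELSE → drop
ship_id=44: carrier='USPS' → outer ELSE → drop
ship_id=45: carrier='USPS' → outer ELSE → drop
ship_id=46: carrier='DHL' → outer ELSE → drop
ship_id=47: carrier='Evri' → outer ELSE → drop
ship_id=48: carrier='Evri' → outer ELSE → drop
ship_id=49: carrier='UPS' → inner[weight_kg >= 582] → tier2
ship_id=50: carrier='UPS' → inner[ELSE] → keep
ship_id=51: carrier='USPS' → outer ELSE → drop
ship_id=52: carrier='USPS' → outer ELSE → drop

drop, drop, drop, drop, drop, drop, drop, drop, drop, tier2, keep, drop, drop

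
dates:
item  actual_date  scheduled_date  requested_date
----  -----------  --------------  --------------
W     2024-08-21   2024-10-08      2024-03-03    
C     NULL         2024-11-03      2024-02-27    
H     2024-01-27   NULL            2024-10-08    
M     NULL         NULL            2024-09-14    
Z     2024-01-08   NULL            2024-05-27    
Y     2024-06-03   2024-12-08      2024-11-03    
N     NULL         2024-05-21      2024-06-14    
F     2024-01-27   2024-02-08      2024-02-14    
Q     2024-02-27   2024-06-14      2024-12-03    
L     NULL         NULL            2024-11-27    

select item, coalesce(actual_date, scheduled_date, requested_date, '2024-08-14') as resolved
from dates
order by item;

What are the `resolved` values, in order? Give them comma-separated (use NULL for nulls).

2024-11-03, 2024-01-27, 2024-01-27, 2024-11-27, 2024-09-14, 2024-05-21, 2024-02-27, 2024-08-21, 2024-06-03, 2024-01-08

item=C: actual_date=NULL, scheduled_date=2024-11-03 → 2024-11-03
item=F: actual_date=2024-01-27 → 2024-01-27
item=H: actual_date=2024-01-27 → 2024-01-27
item=L: actual_date=NULL, scheduled_date=NULL, requested_date=2024-11-27 → 2024-11-27
item=M: actual_date=NULL, scheduled_date=NULL, requested_date=2024-09-14 → 2024-09-14
item=N: actual_date=NULL, scheduled_date=2024-05-21 → 2024-05-21
item=Q: actual_date=2024-02-27 → 2024-02-27
item=W: actual_date=2024-08-21 → 2024-08-21
item=Y: actual_date=2024-06-03 → 2024-06-03
item=Z: actual_date=2024-01-08 → 2024-01-08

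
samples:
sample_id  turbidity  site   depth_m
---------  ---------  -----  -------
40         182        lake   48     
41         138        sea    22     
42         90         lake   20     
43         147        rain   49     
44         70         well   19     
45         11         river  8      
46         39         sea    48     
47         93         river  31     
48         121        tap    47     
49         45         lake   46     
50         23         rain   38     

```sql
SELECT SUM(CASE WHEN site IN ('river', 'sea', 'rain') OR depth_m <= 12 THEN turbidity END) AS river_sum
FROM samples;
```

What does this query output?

451

sample_id=40: ✗
sample_id=41: ✓ → 138
sample_id=42: ✗
sample_id=43: ✓ → 147
sample_id=44: ✗
sample_id=45: ✓ → 11
sample_id=46: ✓ → 39
sample_id=47: ✓ → 93
sample_id=48: ✗
sample_id=49: ✗
sample_id=50: ✓ → 23
river_sum = 138 + 147 + 11 + 39 + 93 + 23 = 451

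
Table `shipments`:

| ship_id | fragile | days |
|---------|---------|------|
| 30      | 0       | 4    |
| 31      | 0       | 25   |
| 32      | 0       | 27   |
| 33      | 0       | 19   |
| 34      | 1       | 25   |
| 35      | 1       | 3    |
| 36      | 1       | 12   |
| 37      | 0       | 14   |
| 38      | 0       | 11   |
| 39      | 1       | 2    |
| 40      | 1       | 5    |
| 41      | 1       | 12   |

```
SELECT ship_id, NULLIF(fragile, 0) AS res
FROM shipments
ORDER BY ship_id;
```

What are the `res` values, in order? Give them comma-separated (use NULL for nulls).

ship_id=30: fragile=0 vs 0: equal → NULL
ship_id=31: fragile=0 vs 0: equal → NULL
ship_id=32: fragile=0 vs 0: equal → NULL
ship_id=33: fragile=0 vs 0: equal → NULL
ship_id=34: fragile=1 vs 0: differ → 1
ship_id=35: fragile=1 vs 0: differ → 1
ship_id=36: fragile=1 vs 0: differ → 1
ship_id=37: fragile=0 vs 0: equal → NULL
ship_id=38: fragile=0 vs 0: equal → NULL
ship_id=39: fragile=1 vs 0: differ → 1
ship_id=40: fragile=1 vs 0: differ → 1
ship_id=41: fragile=1 vs 0: differ → 1

NULL, NULL, NULL, NULL, 1, 1, 1, NULL, NULL, 1, 1, 1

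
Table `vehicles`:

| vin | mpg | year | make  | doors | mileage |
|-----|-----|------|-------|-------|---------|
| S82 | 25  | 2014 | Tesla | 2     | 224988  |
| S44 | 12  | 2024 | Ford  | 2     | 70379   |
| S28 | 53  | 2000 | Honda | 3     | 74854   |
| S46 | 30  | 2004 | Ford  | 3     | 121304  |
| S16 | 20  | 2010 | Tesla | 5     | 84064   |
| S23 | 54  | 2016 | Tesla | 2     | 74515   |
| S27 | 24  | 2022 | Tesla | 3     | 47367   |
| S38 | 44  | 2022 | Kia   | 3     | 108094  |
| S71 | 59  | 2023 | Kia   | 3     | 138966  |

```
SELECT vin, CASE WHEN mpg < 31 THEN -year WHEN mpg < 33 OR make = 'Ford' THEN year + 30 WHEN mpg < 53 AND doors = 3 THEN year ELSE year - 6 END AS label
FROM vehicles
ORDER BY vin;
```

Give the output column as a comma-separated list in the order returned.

vin=S16: mpg < 31 → -2010
vin=S23: ELSE → 2010
vin=S27: mpg < 31 → -2022
vin=S28: ELSE → 1994
vin=S38: mpg < 53 AND doors = 3 → 2022
vin=S44: mpg < 31 → -2024
vin=S46: mpg < 31 → -2004
vin=S71: ELSE → 2017
vin=S82: mpg < 31 → -2014

-2010, 2010, -2022, 1994, 2022, -2024, -2004, 2017, -2014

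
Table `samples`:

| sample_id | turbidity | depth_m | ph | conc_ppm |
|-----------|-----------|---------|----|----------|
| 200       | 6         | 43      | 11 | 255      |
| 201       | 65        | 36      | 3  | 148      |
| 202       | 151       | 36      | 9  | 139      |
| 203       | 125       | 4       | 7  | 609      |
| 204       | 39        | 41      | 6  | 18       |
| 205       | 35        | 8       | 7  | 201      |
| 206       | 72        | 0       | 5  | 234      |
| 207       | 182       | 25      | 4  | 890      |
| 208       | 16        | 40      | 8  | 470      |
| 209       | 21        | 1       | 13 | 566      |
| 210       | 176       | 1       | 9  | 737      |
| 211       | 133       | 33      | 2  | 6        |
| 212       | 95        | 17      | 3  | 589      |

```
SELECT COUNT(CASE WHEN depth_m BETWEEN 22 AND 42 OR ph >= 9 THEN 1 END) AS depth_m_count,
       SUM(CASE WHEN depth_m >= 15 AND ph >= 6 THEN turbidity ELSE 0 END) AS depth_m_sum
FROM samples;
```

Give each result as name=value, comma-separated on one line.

depth_m_count=9, depth_m_sum=212

[depth_m_count: depth_m BETWEEN 22 AND 42 OR ph >= 9]
sample_id=200: ✓ → 1
sample_id=201: ✓ → 1
sample_id=202: ✓ → 1
sample_id=203: ✗
sample_id=204: ✓ → 1
sample_id=205: ✗
sample_id=206: ✗
sample_id=207: ✓ → 1
sample_id=208: ✓ → 1
sample_id=209: ✓ → 1
sample_id=210: ✓ → 1
sample_id=211: ✓ → 1
sample_id=212: ✗
depth_m_count = COUNT(1, 1, 1, 1, 1, 1, 1, 1, 1) = 9
—
[depth_m_sum: depth_m >= 15 AND ph >= 6]
sample_id=200: ✓ → 6
sample_id=201: ✗
sample_id=202: ✓ → 151
sample_id=203: ✗
sample_id=204: ✓ → 39
sample_id=205: ✗
sample_id=206: ✗
sample_id=207: ✗
sample_id=208: ✓ → 16
sample_id=209: ✗
sample_id=210: ✗
sample_id=211: ✗
sample_id=212: ✗
depth_m_sum = 6 + 151 + 39 + 16 = 212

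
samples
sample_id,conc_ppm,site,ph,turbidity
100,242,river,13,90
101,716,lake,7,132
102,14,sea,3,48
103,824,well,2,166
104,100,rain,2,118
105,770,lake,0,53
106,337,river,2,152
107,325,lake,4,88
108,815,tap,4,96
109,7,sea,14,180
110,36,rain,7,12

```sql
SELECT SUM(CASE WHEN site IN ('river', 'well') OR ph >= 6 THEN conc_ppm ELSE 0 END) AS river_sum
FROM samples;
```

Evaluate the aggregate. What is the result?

2162

sample_id=100: ✓ → 242
sample_id=101: ✓ → 716
sample_id=102: ✗
sample_id=103: ✓ → 824
sample_id=104: ✗
sample_id=105: ✗
sample_id=106: ✓ → 337
sample_id=107: ✗
sample_id=108: ✗
sample_id=109: ✓ → 7
sample_id=110: ✓ → 36
river_sum = 242 + 716 + 824 + 337 + 7 + 36 = 2162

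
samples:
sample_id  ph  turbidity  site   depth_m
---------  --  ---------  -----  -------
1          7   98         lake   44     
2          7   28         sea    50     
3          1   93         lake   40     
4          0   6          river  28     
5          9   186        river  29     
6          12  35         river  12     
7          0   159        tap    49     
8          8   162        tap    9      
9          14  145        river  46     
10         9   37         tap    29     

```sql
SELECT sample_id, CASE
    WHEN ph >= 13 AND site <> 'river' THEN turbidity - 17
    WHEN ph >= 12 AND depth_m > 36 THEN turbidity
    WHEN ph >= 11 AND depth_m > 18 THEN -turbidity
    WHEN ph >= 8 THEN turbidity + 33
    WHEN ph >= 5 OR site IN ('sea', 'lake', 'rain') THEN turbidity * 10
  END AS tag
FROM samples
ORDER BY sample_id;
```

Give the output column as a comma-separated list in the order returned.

980, 280, 930, NULL, 219, 68, NULL, 195, 145, 70

sample_id=1: ph >= 5 OR site IN ('sea', 'lake', 'rain') → 980
sample_id=2: ph >= 5 OR site IN ('sea', 'lake', 'rain') → 280
sample_id=3: ph >= 5 OR site IN ('sea', 'lake', 'rain') → 930
sample_id=4: (no match → NULL) → NULL
sample_id=5: ph >= 8 → 219
sample_id=6: ph >= 8 → 68
sample_id=7: (no match → NULL) → NULL
sample_id=8: ph >= 8 → 195
sample_id=9: ph >= 12 AND depth_m > 36 → 145
sample_id=10: ph >= 8 → 70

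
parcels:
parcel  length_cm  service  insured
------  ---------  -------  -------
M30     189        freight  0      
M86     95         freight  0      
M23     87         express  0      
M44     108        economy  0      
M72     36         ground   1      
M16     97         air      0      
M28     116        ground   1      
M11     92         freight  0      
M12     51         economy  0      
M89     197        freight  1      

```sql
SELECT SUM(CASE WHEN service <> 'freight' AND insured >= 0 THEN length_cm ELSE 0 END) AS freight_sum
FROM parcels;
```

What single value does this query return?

parcel=M30: ✗
parcel=M86: ✗
parcel=M23: ✓ → 87
parcel=M44: ✓ → 108
parcel=M72: ✓ → 36
parcel=M16: ✓ → 97
parcel=M28: ✓ → 116
parcel=M11: ✗
parcel=M12: ✓ → 51
parcel=M89: ✗
freight_sum = 87 + 108 + 36 + 97 + 116 + 51 = 495

495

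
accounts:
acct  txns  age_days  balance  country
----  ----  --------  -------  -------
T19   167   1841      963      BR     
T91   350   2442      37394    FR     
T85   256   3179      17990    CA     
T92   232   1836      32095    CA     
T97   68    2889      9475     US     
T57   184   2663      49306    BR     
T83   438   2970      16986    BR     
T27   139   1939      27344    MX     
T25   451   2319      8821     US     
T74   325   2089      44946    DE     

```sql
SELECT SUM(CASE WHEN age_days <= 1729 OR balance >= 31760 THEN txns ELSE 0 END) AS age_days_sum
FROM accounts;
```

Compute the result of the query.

1091

acct=T19: ✗
acct=T91: ✓ → 350
acct=T85: ✗
acct=T92: ✓ → 232
acct=T97: ✗
acct=T57: ✓ → 184
acct=T83: ✗
acct=T27: ✗
acct=T25: ✗
acct=T74: ✓ → 325
age_days_sum = 350 + 232 + 184 + 325 = 1091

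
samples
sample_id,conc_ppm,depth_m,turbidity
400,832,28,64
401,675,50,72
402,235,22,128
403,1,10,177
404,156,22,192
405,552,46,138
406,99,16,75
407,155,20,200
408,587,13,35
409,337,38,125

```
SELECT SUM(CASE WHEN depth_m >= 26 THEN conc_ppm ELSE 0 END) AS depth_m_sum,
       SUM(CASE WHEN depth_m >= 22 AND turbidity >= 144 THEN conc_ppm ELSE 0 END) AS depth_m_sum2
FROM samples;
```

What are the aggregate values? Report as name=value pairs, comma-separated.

[depth_m_sum: depth_m >= 26]
sample_id=400: ✓ → 832
sample_id=401: ✓ → 675
sample_id=402: ✗
sample_id=403: ✗
sample_id=404: ✗
sample_id=405: ✓ → 552
sample_id=406: ✗
sample_id=407: ✗
sample_id=408: ✗
sample_id=409: ✓ → 337
depth_m_sum = 832 + 675 + 552 + 337 = 2396
—
[depth_m_sum2: depth_m >= 22 AND turbidity >= 144]
sample_id=400: ✗
sample_id=401: ✗
sample_id=402: ✗
sample_id=403: ✗
sample_id=404: ✓ → 156
sample_id=405: ✗
sample_id=406: ✗
sample_id=407: ✗
sample_id=408: ✗
sample_id=409: ✗
depth_m_sum2 = 156

depth_m_sum=2396, depth_m_sum2=156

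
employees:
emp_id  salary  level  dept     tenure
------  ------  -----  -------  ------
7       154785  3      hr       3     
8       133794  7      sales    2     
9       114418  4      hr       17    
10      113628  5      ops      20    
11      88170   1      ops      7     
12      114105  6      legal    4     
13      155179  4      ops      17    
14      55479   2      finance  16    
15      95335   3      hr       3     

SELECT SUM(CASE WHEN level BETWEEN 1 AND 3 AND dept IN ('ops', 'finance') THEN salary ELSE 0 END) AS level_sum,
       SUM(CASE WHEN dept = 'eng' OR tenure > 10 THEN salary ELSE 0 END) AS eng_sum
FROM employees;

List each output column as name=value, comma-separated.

[level_sum: level BETWEEN 1 AND 3 AND dept IN ('ops', 'finance')]
emp_id=7: ✗
emp_id=8: ✗
emp_id=9: ✗
emp_id=10: ✗
emp_id=11: ✓ → 88170
emp_id=12: ✗
emp_id=13: ✗
emp_id=14: ✓ → 55479
emp_id=15: ✗
level_sum = 88170 + 55479 = 143649
—
[eng_sum: dept = 'eng' OR tenure > 10]
emp_id=7: ✗
emp_id=8: ✗
emp_id=9: ✓ → 114418
emp_id=10: ✓ → 113628
emp_id=11: ✗
emp_id=12: ✗
emp_id=13: ✓ → 155179
emp_id=14: ✓ → 55479
emp_id=15: ✗
eng_sum = 114418 + 113628 + 155179 + 55479 = 438704

level_sum=143649, eng_sum=438704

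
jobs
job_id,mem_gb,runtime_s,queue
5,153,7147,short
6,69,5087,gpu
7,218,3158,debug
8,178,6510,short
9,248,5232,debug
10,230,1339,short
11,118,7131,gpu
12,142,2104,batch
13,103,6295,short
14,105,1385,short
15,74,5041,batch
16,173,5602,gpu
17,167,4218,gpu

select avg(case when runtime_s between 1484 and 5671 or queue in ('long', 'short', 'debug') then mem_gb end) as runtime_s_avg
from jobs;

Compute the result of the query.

155

job_id=5: ✓ → 153
job_id=6: ✓ → 69
job_id=7: ✓ → 218
job_id=8: ✓ → 178
job_id=9: ✓ → 248
job_id=10: ✓ → 230
job_id=11: ✗
job_id=12: ✓ → 142
job_id=13: ✓ → 103
job_id=14: ✓ → 105
job_id=15: ✓ → 74
job_id=16: ✓ → 173
job_id=17: ✓ → 167
runtime_s_avg = (153 + 69 + 218 + 178 + 248 + 230 + 142 + 103 + 105 + 74 + 173 + 167) / 12 = 155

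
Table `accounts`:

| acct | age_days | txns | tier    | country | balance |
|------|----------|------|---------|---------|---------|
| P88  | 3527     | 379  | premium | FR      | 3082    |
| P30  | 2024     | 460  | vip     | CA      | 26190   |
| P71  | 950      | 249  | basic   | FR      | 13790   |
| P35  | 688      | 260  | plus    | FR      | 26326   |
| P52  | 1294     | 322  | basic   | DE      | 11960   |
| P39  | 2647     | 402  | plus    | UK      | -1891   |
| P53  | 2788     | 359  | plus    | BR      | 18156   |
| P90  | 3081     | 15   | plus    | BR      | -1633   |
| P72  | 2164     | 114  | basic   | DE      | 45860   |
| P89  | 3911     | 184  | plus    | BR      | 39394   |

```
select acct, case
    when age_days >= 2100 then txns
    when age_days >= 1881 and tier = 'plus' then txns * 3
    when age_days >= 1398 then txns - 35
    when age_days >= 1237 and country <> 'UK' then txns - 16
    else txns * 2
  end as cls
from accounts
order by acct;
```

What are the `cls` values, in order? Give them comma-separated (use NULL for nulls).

425, 520, 402, 306, 359, 498, 114, 379, 184, 15

acct=P30: age_days >= 1398 → 425
acct=P35: ELSE → 520
acct=P39: age_days >= 2100 → 402
acct=P52: age_days >= 1237 and country <> 'UK' → 306
acct=P53: age_days >= 2100 → 359
acct=P71: ELSE → 498
acct=P72: age_days >= 2100 → 114
acct=P88: age_days >= 2100 → 379
acct=P89: age_days >= 2100 → 184
acct=P90: age_days >= 2100 → 15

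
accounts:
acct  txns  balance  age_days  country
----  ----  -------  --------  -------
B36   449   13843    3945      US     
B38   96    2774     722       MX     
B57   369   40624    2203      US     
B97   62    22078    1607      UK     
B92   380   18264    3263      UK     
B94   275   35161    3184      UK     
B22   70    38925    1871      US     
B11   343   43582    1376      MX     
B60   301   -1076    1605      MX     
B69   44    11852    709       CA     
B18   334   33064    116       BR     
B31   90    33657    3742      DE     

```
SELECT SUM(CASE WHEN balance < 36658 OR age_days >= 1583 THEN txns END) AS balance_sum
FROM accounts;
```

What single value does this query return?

acct=B36: ✓ → 449
acct=B38: ✓ → 96
acct=B57: ✓ → 369
acct=B97: ✓ → 62
acct=B92: ✓ → 380
acct=B94: ✓ → 275
acct=B22: ✓ → 70
acct=B11: ✗
acct=B60: ✓ → 301
acct=B69: ✓ → 44
acct=B18: ✓ → 334
acct=B31: ✓ → 90
balance_sum = 449 + 96 + 369 + 62 + 380 + 275 + 70 + 301 + 44 + 334 + 90 = 2470

2470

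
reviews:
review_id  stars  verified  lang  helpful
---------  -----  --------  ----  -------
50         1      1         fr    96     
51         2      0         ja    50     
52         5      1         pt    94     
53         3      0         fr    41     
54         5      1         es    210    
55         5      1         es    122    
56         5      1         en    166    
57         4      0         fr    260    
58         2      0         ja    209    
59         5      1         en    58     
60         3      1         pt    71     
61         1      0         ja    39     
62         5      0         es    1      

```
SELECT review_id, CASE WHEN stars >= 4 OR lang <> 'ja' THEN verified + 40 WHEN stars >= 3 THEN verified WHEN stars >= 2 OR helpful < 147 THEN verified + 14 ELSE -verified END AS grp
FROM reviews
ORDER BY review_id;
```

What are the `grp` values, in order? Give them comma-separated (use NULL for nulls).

review_id=50: stars >= 4 OR lang <> 'ja' → 41
review_id=51: stars >= 2 OR helpful < 147 → 14
review_id=52: stars >= 4 OR lang <> 'ja' → 41
review_id=53: stars >= 4 OR lang <> 'ja' → 40
review_id=54: stars >= 4 OR lang <> 'ja' → 41
review_id=55: stars >= 4 OR lang <> 'ja' → 41
review_id=56: stars >= 4 OR lang <> 'ja' → 41
review_id=57: stars >= 4 OR lang <> 'ja' → 40
review_id=58: stars >= 2 OR helpful < 147 → 14
review_id=59: stars >= 4 OR lang <> 'ja' → 41
review_id=60: stars >= 4 OR lang <> 'ja' → 41
review_id=61: stars >= 2 OR helpful < 147 → 14
review_id=62: stars >= 4 OR lang <> 'ja' → 40

41, 14, 41, 40, 41, 41, 41, 40, 14, 41, 41, 14, 40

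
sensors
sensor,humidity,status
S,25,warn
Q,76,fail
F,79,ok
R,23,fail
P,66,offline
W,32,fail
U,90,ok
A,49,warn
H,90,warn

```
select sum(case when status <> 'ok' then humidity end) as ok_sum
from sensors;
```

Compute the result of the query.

361

sensor=S: ✓ → 25
sensor=Q: ✓ → 76
sensor=F: ✗
sensor=R: ✓ → 23
sensor=P: ✓ → 66
sensor=W: ✓ → 32
sensor=U: ✗
sensor=A: ✓ → 49
sensor=H: ✓ → 90
ok_sum = 25 + 76 + 23 + 66 + 32 + 49 + 90 = 361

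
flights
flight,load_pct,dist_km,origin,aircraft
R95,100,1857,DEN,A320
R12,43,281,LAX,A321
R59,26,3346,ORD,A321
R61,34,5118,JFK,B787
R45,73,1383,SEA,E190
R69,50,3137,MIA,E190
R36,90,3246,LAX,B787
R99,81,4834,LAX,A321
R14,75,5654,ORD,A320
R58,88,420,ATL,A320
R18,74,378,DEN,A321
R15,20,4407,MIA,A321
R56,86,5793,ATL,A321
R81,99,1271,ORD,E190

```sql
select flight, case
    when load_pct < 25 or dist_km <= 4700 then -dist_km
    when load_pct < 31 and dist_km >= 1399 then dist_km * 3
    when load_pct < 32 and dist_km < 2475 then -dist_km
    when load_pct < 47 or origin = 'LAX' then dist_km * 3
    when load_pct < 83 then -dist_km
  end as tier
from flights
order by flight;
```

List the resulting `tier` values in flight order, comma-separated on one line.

-281, -5654, -4407, -378, -3246, -1383, NULL, -420, -3346, 15354, -3137, -1271, -1857, 14502

flight=R12: load_pct < 25 or dist_km <= 4700 → -281
flight=R14: load_pct < 83 → -5654
flight=R15: load_pct < 25 or dist_km <= 4700 → -4407
flight=R18: load_pct < 25 or dist_km <= 4700 → -378
flight=R36: load_pct < 25 or dist_km <= 4700 → -3246
flight=R45: load_pct < 25 or dist_km <= 4700 → -1383
flight=R56: (no match → NULL) → NULL
flight=R58: load_pct < 25 or dist_km <= 4700 → -420
flight=R59: load_pct < 25 or dist_km <= 4700 → -3346
flight=R61: load_pct < 47 or origin = 'LAX' → 15354
flight=R69: load_pct < 25 or dist_km <= 4700 → -3137
flight=R81: load_pct < 25 or dist_km <= 4700 → -1271
flight=R95: load_pct < 25 or dist_km <= 4700 → -1857
flight=R99: load_pct < 47 or origin = 'LAX' → 14502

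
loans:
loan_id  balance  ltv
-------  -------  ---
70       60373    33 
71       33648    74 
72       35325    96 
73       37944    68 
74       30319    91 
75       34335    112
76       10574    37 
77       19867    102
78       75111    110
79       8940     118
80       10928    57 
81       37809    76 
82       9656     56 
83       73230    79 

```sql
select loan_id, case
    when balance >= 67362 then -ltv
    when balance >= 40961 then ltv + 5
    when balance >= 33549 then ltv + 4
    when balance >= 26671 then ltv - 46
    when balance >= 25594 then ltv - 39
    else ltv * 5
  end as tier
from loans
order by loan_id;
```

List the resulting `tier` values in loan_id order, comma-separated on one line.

38, 78, 100, 72, 45, 116, 185, 510, -110, 590, 285, 80, 280, -79

loan_id=70: balance >= 40961 → 38
loan_id=71: balance >= 33549 → 78
loan_id=72: balance >= 33549 → 100
loan_id=73: balance >= 33549 → 72
loan_id=74: balance >= 26671 → 45
loan_id=75: balance >= 33549 → 116
loan_id=76: ELSE → 185
loan_id=77: ELSE → 510
loan_id=78: balance >= 67362 → -110
loan_id=79: ELSE → 590
loan_id=80: ELSE → 285
loan_id=81: balance >= 33549 → 80
loan_id=82: ELSE → 280
loan_id=83: balance >= 67362 → -79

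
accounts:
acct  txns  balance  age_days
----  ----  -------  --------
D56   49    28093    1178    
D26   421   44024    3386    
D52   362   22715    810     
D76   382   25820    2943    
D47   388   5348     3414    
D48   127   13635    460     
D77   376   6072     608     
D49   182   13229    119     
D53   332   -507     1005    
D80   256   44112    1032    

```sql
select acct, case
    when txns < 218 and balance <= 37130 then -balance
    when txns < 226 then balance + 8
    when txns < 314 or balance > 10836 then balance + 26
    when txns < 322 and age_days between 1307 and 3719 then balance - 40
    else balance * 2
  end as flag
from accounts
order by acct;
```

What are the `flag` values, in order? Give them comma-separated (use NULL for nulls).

44050, 10696, -13635, -13229, 22741, -1014, -28093, 25846, 12144, 44138

acct=D26: txns < 314 or balance > 10836 → 44050
acct=D47: ELSE → 10696
acct=D48: txns < 218 and balance <= 37130 → -13635
acct=D49: txns < 218 and balance <= 37130 → -13229
acct=D52: txns < 314 or balance > 10836 → 22741
acct=D53: ELSE → -1014
acct=D56: txns < 218 and balance <= 37130 → -28093
acct=D76: txns < 314 or balance > 10836 → 25846
acct=D77: ELSE → 12144
acct=D80: txns < 314 or balance > 10836 → 44138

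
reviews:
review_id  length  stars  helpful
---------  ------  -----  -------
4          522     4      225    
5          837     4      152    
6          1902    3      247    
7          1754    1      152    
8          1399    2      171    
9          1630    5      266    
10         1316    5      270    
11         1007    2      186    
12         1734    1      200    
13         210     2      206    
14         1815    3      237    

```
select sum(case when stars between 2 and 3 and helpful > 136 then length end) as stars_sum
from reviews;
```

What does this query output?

6333

review_id=4: ✗
review_id=5: ✗
review_id=6: ✓ → 1902
review_id=7: ✗
review_id=8: ✓ → 1399
review_id=9: ✗
review_id=10: ✗
review_id=11: ✓ → 1007
review_id=12: ✗
review_id=13: ✓ → 210
review_id=14: ✓ → 1815
stars_sum = 1902 + 1399 + 1007 + 210 + 1815 = 6333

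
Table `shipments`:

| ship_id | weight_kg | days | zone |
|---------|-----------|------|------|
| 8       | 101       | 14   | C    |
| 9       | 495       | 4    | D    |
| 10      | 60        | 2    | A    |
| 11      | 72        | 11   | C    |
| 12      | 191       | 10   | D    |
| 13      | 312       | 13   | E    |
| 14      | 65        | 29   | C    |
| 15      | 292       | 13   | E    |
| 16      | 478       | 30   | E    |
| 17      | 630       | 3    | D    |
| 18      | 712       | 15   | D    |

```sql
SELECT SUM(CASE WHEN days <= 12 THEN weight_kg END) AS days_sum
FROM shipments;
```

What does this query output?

1448

ship_id=8: ✗
ship_id=9: ✓ → 495
ship_id=10: ✓ → 60
ship_id=11: ✓ → 72
ship_id=12: ✓ → 191
ship_id=13: ✗
ship_id=14: ✗
ship_id=15: ✗
ship_id=16: ✗
ship_id=17: ✓ → 630
ship_id=18: ✗
days_sum = 495 + 60 + 72 + 191 + 630 = 1448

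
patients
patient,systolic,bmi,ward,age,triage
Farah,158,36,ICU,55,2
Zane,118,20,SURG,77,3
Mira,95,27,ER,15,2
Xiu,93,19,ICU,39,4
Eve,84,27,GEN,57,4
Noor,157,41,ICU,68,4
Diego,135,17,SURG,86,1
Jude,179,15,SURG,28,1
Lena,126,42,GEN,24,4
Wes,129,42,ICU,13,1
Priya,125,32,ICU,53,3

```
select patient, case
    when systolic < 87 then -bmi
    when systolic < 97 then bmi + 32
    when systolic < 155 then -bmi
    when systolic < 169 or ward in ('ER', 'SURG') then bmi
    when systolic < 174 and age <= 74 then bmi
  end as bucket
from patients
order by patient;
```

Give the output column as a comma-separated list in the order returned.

patient=Diego: systolic < 155 → -17
patient=Eve: systolic < 87 → -27
patient=Farah: systolic < 169 or ward in ('ER', 'SURG') → 36
patient=Jude: systolic < 169 or ward in ('ER', 'SURG') → 15
patient=Lena: systolic < 155 → -42
patient=Mira: systolic < 97 → 59
patient=Noor: systolic < 169 or ward in ('ER', 'SURG') → 41
patient=Priya: systolic < 155 → -32
patient=Wes: systolic < 155 → -42
patient=Xiu: systolic < 97 → 51
patient=Zane: systolic < 155 → -20

-17, -27, 36, 15, -42, 59, 41, -32, -42, 51, -20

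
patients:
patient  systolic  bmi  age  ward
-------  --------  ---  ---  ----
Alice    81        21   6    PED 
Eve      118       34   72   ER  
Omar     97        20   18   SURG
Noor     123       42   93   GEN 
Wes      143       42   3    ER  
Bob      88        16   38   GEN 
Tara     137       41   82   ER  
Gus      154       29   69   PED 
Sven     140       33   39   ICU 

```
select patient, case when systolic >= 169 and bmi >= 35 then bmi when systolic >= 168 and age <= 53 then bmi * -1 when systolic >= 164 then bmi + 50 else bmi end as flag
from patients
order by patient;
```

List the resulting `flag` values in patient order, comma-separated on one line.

patient=Alice: ELSE → 21
patient=Bob: ELSE → 16
patient=Eve: ELSE → 34
patient=Gus: ELSE → 29
patient=Noor: ELSE → 42
patient=Omar: ELSE → 20
patient=Sven: ELSE → 33
patient=Tara: ELSE → 41
patient=Wes: ELSE → 42

21, 16, 34, 29, 42, 20, 33, 41, 42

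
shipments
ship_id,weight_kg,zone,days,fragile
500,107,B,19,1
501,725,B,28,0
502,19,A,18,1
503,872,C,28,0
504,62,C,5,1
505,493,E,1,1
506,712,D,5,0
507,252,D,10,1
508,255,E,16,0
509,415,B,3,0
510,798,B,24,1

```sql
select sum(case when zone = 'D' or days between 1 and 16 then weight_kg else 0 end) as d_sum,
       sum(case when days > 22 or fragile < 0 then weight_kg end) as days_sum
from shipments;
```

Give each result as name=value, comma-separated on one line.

[d_sum: zone = 'D' or days between 1 and 16]
ship_id=500: ✗
ship_id=501: ✗
ship_id=502: ✗
ship_id=503: ✗
ship_id=504: ✓ → 62
ship_id=505: ✓ → 493
ship_id=506: ✓ → 712
ship_id=507: ✓ → 252
ship_id=508: ✓ → 255
ship_id=509: ✓ → 415
ship_id=510: ✗
d_sum = 62 + 493 + 712 + 252 + 255 + 415 = 2189
—
[days_sum: days > 22 or fragile < 0]
ship_id=500: ✗
ship_id=501: ✓ → 725
ship_id=502: ✗
ship_id=503: ✓ → 872
ship_id=504: ✗
ship_id=505: ✗
ship_id=506: ✗
ship_id=507: ✗
ship_id=508: ✗
ship_id=509: ✗
ship_id=510: ✓ → 798
days_sum = 725 + 872 + 798 = 2395

d_sum=2189, days_sum=2395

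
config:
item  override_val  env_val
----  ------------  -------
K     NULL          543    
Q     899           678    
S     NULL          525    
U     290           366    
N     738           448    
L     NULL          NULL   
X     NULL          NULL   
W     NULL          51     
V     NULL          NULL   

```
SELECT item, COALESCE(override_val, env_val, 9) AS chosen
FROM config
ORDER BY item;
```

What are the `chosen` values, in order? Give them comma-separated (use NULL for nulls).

item=K: override_val=NULL, env_val=543 → 543
item=L: override_val=NULL, env_val=NULL, → literal 9 → 9
item=N: override_val=738 → 738
item=Q: override_val=899 → 899
item=S: override_val=NULL, env_val=525 → 525
item=U: override_val=290 → 290
item=V: override_val=NULL, env_val=NULL, → literal 9 → 9
item=W: override_val=NULL, env_val=51 → 51
item=X: override_val=NULL, env_val=NULL, → literal 9 → 9

543, 9, 738, 899, 525, 290, 9, 51, 9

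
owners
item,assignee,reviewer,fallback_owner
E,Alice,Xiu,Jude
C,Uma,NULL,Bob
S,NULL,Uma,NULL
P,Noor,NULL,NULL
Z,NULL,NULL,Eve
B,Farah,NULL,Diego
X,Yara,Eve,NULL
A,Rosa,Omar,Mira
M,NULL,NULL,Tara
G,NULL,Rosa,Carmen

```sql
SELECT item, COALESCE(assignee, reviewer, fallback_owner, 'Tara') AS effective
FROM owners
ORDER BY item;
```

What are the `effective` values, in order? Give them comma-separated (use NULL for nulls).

Rosa, Farah, Uma, Alice, Rosa, Tara, Noor, Uma, Yara, Eve

item=A: assignee=Rosa → Rosa
item=B: assignee=Farah → Farah
item=C: assignee=Uma → Uma
item=E: assignee=Alice → Alice
item=G: assignee=NULL, reviewer=Rosa → Rosa
item=M: assignee=NULL, reviewer=NULL, fallback_owner=Tara → Tara
item=P: assignee=Noor → Noor
item=S: assignee=NULL, reviewer=Uma → Uma
item=X: assignee=Yara → Yara
item=Z: assignee=NULL, reviewer=NULL, fallback_owner=Eve → Eve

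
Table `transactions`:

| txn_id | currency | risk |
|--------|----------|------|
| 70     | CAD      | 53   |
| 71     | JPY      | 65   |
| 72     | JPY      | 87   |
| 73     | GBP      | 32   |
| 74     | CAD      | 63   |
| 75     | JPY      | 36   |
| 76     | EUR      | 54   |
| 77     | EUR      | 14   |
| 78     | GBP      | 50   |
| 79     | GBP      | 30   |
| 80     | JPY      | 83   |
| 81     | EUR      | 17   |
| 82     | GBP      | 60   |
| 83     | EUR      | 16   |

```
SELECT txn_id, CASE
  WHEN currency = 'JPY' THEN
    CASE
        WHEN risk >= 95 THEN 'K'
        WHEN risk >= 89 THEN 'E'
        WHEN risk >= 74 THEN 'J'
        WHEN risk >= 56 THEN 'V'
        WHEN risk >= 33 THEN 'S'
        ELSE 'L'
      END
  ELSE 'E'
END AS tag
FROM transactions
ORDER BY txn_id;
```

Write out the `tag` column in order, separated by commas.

txn_id=70: currency='CAD' → outer ELSE → E
txn_id=71: currency='JPY' → inner[risk >= 56] → V
txn_id=72: currency='JPY' → inner[risk >= 74] → J
txn_id=73: currency='GBP' → outer ELSE → E
txn_id=74: currency='CAD' → outer ELSE → E
txn_id=75: currency='JPY' → inner[risk >= 33] → S
txn_id=76: currency='EUR' → outer ELSE → E
txn_id=77: currency='EUR' → outer ELSE → E
txn_id=78: currency='GBP' → outer ELSE → E
txn_id=79: currency='GBP' → outer ELSE → E
txn_id=80: currency='JPY' → inner[risk >= 74] → J
txn_id=81: currency='EUR' → outer ELSE → E
txn_id=82: currency='GBP' → outer ELSE → E
txn_id=83: currency='EUR' → outer ELSE → E

E, V, J, E, E, S, E, E, E, E, J, E, E, E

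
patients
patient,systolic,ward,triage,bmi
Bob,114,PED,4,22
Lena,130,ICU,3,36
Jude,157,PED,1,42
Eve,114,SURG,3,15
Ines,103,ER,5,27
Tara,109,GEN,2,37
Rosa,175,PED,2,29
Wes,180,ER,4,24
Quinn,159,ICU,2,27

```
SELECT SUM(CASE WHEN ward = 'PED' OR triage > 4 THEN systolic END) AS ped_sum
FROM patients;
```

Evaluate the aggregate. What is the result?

patient=Bob: ✓ → 114
patient=Lena: ✗
patient=Jude: ✓ → 157
patient=Eve: ✗
patient=Ines: ✓ → 103
patient=Tara: ✗
patient=Rosa: ✓ → 175
patient=Wes: ✗
patient=Quinn: ✗
ped_sum = 114 + 157 + 103 + 175 = 549

549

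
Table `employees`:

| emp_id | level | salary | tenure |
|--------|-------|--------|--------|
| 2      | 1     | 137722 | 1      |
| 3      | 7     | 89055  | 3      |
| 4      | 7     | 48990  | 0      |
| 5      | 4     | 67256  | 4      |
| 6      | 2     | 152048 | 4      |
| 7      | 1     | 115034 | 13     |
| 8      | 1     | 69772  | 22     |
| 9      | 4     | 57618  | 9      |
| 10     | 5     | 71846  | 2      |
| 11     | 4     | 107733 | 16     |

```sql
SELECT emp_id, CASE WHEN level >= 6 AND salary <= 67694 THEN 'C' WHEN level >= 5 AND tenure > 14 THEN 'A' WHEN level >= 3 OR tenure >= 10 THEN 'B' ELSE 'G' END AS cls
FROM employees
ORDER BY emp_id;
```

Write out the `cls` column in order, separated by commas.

G, B, C, B, G, B, B, B, B, B

emp_id=2: ELSE → G
emp_id=3: level >= 3 OR tenure >= 10 → B
emp_id=4: level >= 6 AND salary <= 67694 → C
emp_id=5: level >= 3 OR tenure >= 10 → B
emp_id=6: ELSE → G
emp_id=7: level >= 3 OR tenure >= 10 → B
emp_id=8: level >= 3 OR tenure >= 10 → B
emp_id=9: level >= 3 OR tenure >= 10 → B
emp_id=10: level >= 3 OR tenure >= 10 → B
emp_id=11: level >= 3 OR tenure >= 10 → B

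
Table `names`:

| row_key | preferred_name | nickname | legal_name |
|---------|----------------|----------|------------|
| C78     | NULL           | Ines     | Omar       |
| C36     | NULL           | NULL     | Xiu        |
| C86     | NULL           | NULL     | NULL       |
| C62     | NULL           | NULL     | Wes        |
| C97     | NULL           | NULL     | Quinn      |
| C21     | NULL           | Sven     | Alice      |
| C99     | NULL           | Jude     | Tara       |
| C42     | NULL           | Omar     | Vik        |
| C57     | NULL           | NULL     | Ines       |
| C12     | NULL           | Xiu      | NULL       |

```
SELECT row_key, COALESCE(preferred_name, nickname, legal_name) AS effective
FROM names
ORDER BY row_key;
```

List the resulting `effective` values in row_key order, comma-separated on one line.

row_key=C12: preferred_name=NULL, nickname=Xiu → Xiu
row_key=C21: preferred_name=NULL, nickname=Sven → Sven
row_key=C36: preferred_name=NULL, nickname=NULL, legal_name=Xiu → Xiu
row_key=C42: preferred_name=NULL, nickname=Omar → Omar
row_key=C57: preferred_name=NULL, nickname=NULL, legal_name=Ines → Ines
row_key=C62: preferred_name=NULL, nickname=NULL, legal_name=Wes → Wes
row_key=C78: preferred_name=NULL, nickname=Ines → Ines
row_key=C86: preferred_name=NULL, nickname=NULL, legal_name=NULL (all NULL) → NULL
row_key=C97: preferred_name=NULL, nickname=NULL, legal_name=Quinn → Quinn
row_key=C99: preferred_name=NULL, nickname=Jude → Jude

Xiu, Sven, Xiu, Omar, Ines, Wes, Ines, NULL, Quinn, Jude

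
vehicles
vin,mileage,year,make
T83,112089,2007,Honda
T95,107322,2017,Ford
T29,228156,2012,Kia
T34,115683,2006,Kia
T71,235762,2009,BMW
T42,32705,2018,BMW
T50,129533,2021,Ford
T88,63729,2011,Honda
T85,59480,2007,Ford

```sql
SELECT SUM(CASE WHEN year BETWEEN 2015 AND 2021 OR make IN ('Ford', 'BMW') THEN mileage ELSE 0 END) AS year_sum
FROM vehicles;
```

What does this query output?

564802

vin=T83: ✗
vin=T95: ✓ → 107322
vin=T29: ✗
vin=T34: ✗
vin=T71: ✓ → 235762
vin=T42: ✓ → 32705
vin=T50: ✓ → 129533
vin=T88: ✗
vin=T85: ✓ → 59480
year_sum = 107322 + 235762 + 32705 + 129533 + 59480 = 564802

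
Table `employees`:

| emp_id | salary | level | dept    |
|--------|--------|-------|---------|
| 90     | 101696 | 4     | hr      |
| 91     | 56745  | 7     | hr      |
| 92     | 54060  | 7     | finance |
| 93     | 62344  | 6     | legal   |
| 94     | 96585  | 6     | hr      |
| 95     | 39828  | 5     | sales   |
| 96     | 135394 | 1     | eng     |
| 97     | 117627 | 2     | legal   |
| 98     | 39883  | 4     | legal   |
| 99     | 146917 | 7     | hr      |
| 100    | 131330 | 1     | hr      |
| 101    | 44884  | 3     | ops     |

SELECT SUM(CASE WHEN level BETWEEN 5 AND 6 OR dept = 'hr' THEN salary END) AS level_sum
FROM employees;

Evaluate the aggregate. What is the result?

635445

emp_id=90: ✓ → 101696
emp_id=91: ✓ → 56745
emp_id=92: ✗
emp_id=93: ✓ → 62344
emp_id=94: ✓ → 96585
emp_id=95: ✓ → 39828
emp_id=96: ✗
emp_id=97: ✗
emp_id=98: ✗
emp_id=99: ✓ → 146917
emp_id=100: ✓ → 131330
emp_id=101: ✗
level_sum = 101696 + 56745 + 62344 + 96585 + 39828 + 146917 + 131330 = 635445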